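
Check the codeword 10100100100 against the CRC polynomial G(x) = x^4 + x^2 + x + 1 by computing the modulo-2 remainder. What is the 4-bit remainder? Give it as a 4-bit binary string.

Modulo-2 division of 10100100100 by 10111:
  pos 0: 10100 XOR 10111 = 00011
  pos 3: 11100 XOR 10111 = 01011
  pos 4: 10111 XOR 10111 = 00000
Remainder = 0000 (zero — the frame passes the CRC check).

0000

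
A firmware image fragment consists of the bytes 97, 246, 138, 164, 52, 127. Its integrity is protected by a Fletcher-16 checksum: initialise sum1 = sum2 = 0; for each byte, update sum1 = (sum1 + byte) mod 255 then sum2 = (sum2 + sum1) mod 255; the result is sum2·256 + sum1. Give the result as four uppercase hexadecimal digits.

Running sums (mod 255):
  after byte 0 (97): sum1=97, sum2=97
  after byte 1 (246): sum1=88, sum2=185
  after byte 2 (138): sum1=226, sum2=156
  after byte 3 (164): sum1=135, sum2=36
  after byte 4 (52): sum1=187, sum2=223
  after byte 5 (127): sum1=59, sum2=27
Checksum = sum2·256 + sum1 = 27·256 + 59 = 6971 = 0x1B3B.

1B3B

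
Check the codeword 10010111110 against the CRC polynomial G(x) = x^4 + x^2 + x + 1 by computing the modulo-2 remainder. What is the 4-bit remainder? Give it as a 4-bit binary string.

Modulo-2 division of 10010111110 by 10111:
  pos 0: 10010 XOR 10111 = 00101
  pos 2: 10111 XOR 10111 = 00000
Remainder = 1110 (nonzero — an error is detected).

1110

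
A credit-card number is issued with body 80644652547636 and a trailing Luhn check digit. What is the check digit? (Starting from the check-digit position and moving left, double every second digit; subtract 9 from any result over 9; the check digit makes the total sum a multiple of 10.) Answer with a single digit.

Partial digits right→left: 6 3 6 7 4 5 2 5 6 4 4 6 0 8
Double every second digit counting from the check-digit position (so the 1st, 3rd, 5th, ... of the partial from the right).
  doubled (with −9 where >9): 3 3 8 4 3 8 0 → sum 29
  kept as-is: 3 7 5 5 4 6 8 → sum 38
Total = 29 + 38 = 67.
Check digit = (10 − (67 mod 10)) mod 10 = 3.

3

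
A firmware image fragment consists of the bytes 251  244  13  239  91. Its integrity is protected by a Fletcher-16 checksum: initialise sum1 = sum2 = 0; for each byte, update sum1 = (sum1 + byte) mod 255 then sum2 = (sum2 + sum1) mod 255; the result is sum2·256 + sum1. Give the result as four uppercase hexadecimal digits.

2249

Running sums (mod 255):
  after byte 0 (251): sum1=251, sum2=251
  after byte 1 (244): sum1=240, sum2=236
  after byte 2 (13): sum1=253, sum2=234
  after byte 3 (239): sum1=237, sum2=216
  after byte 4 (91): sum1=73, sum2=34
Checksum = sum2·256 + sum1 = 34·256 + 73 = 8777 = 0x2249.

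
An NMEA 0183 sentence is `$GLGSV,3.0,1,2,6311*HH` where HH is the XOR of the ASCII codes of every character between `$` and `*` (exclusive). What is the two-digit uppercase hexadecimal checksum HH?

62

XOR the ASCII codes of the payload characters:
  'G' = 0x47 → acc = 0x47
  'L' = 0x4C → acc = 0x0B
  'G' = 0x47 → acc = 0x4C
  'S' = 0x53 → acc = 0x1F
  'V' = 0x56 → acc = 0x49
  ',' = 0x2C → acc = 0x65
  '3' = 0x33 → acc = 0x56
  '.' = 0x2E → acc = 0x78
  '0' = 0x30 → acc = 0x48
  ',' = 0x2C → acc = 0x64
  '1' = 0x31 → acc = 0x55
  ',' = 0x2C → acc = 0x79
  '2' = 0x32 → acc = 0x4B
  ',' = 0x2C → acc = 0x67
  '6' = 0x36 → acc = 0x51
  '3' = 0x33 → acc = 0x62
  '1' = 0x31 → acc = 0x53
  '1' = 0x31 → acc = 0x62
Checksum = 0x62.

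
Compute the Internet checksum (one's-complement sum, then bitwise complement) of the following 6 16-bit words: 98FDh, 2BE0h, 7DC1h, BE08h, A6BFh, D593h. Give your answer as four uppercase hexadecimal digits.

8304

One's-complement addition (fold any carry out of bit 15 back into bit 0):
  0x98FD + 0x2BE0 = 0x0C4DD
  0xC4DD + 0x7DC1 = 0x1429E → wrap carry → 0x429F
  0x429F + 0xBE08 = 0x100A7 → wrap carry → 0x00A8
  0x00A8 + 0xA6BF = 0x0A767
  0xA767 + 0xD593 = 0x17CFA → wrap carry → 0x7CFB
One's-complement sum = 0x7CFB.
Checksum = ~0x7CFB & 0xFFFF = 0x8304.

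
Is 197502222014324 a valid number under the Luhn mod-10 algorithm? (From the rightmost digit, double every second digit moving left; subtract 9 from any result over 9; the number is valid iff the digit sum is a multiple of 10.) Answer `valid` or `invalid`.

From the right, keep odd positions and double even positions (subtract 9 from any doubled value over 9):
  doubled (positions 2,4,...): 4 8 0 4 4 1 9 → sum 30
  kept (positions 1,3,...): 4 3 1 2 2 0 7 1 → sum 20
Total = 50.
50 mod 10 = 0, so the number is valid.

valid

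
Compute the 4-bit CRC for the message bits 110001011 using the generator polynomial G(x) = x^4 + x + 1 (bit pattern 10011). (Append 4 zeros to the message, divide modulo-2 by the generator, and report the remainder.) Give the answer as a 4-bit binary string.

1111

Append 4 zeros: 1100010110000. Divide by 10011 (XOR where the leading bit is 1):
  pos 0: 11000 XOR 10011 = 01011
  pos 1: 10111 XOR 10011 = 00100
  pos 3: 10001 XOR 10011 = 00010
  pos 6: 10100 XOR 10011 = 00111
  pos 8: 11100 XOR 10011 = 01111
Remainder (last 4 bits) = 1111. This is the CRC / FCS.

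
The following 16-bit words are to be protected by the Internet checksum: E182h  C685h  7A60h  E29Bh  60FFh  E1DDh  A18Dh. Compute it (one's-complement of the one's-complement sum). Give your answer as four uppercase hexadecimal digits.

1690

One's-complement addition (fold any carry out of bit 15 back into bit 0):
  0xE182 + 0xC685 = 0x1A807 → wrap carry → 0xA808
  0xA808 + 0x7A60 = 0x12268 → wrap carry → 0x2269
  0x2269 + 0xE29B = 0x10504 → wrap carry → 0x0505
  0x0505 + 0x60FF = 0x06604
  0x6604 + 0xE1DD = 0x147E1 → wrap carry → 0x47E2
  0x47E2 + 0xA18D = 0x0E96F
One's-complement sum = 0xE96F.
Checksum = ~0xE96F & 0xFFFF = 0x1690.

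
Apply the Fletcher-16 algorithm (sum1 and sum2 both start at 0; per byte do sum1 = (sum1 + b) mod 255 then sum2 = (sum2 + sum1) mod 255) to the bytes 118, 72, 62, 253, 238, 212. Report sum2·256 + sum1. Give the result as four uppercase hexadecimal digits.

D5BE

Running sums (mod 255):
  after byte 0 (118): sum1=118, sum2=118
  after byte 1 (72): sum1=190, sum2=53
  after byte 2 (62): sum1=252, sum2=50
  after byte 3 (253): sum1=250, sum2=45
  after byte 4 (238): sum1=233, sum2=23
  after byte 5 (212): sum1=190, sum2=213
Checksum = sum2·256 + sum1 = 213·256 + 190 = 54718 = 0xD5BE.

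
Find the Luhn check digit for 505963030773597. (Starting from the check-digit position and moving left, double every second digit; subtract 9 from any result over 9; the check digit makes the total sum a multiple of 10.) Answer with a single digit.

Partial digits right→left: 7 9 5 3 7 7 0 3 0 3 6 9 5 0 5
Double every second digit counting from the check-digit position (so the 1st, 3rd, 5th, ... of the partial from the right).
  doubled (with −9 where >9): 5 1 5 0 0 3 1 1 → sum 16
  kept as-is: 9 3 7 3 3 9 0 → sum 34
Total = 16 + 34 = 50.
Check digit = (10 − (50 mod 10)) mod 10 = 0.

0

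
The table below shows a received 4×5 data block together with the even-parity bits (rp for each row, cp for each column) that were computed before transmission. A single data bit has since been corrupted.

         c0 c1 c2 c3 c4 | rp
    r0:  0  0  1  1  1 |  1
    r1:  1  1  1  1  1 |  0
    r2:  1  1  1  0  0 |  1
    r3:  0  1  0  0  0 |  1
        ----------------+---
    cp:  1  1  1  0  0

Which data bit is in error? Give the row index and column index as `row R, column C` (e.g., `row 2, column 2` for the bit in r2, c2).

row 1, column 0

Recompute each row's even parity and compare to rp:
  r0: data parity 1, sent rp 1 → ok
  r1: data parity 1, sent rp 0 → mismatch
  r2: data parity 1, sent rp 1 → ok
  r3: data parity 1, sent rp 1 → ok
Recompute each column's even parity and compare to cp:
  c0: data parity 0, sent cp 1 → mismatch
  c1: data parity 1, sent cp 1 → ok
  c2: data parity 1, sent cp 1 → ok
  c3: data parity 0, sent cp 0 → ok
  c4: data parity 0, sent cp 0 → ok
Exactly one row (r1) and one column (c0) fail → the flipped bit is at their intersection.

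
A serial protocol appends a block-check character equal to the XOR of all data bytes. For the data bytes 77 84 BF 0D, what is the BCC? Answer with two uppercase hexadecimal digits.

41

XOR the bytes together:
  start with 0x77
  0x77 ⊕ 0x84 = 0xF3
  0xF3 ⊕ 0xBF = 0x4C
  0x4C ⊕ 0x0D = 0x41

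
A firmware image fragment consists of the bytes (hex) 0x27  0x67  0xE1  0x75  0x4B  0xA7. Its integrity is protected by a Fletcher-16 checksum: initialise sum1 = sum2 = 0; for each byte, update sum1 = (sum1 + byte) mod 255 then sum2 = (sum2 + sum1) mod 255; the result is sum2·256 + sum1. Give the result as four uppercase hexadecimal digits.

16D8

Running sums (mod 255):
  after byte 0 (0x27): sum1=39, sum2=39
  after byte 1 (0x67): sum1=142, sum2=181
  after byte 2 (0xE1): sum1=112, sum2=38
  after byte 3 (0x75): sum1=229, sum2=12
  after byte 4 (0x4B): sum1=49, sum2=61
  after byte 5 (0xA7): sum1=216, sum2=22
Checksum = sum2·256 + sum1 = 22·256 + 216 = 5848 = 0x16D8.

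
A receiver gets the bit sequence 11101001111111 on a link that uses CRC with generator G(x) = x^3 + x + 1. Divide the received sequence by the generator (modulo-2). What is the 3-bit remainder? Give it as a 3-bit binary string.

Modulo-2 division of 11101001111111 by 1011:
  pos 0: 1110 XOR 1011 = 0101
  pos 1: 1011 XOR 1011 = 0000
  pos 7: 1111 XOR 1011 = 0100
  pos 8: 1001 XOR 1011 = 0010
  pos 10: 1011 XOR 1011 = 0000
Remainder = 000 (zero — the frame passes the CRC check).

000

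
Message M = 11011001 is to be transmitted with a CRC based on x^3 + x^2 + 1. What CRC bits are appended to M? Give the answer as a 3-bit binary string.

Append 3 zeros: 11011001000. Divide by 1101 (XOR where the leading bit is 1):
  pos 0: 1101 XOR 1101 = 0000
  pos 4: 1001 XOR 1101 = 0100
  pos 5: 1000 XOR 1101 = 0101
  pos 6: 1010 XOR 1101 = 0111
  pos 7: 1110 XOR 1101 = 0011
Remainder (last 3 bits) = 011. This is the CRC / FCS.

011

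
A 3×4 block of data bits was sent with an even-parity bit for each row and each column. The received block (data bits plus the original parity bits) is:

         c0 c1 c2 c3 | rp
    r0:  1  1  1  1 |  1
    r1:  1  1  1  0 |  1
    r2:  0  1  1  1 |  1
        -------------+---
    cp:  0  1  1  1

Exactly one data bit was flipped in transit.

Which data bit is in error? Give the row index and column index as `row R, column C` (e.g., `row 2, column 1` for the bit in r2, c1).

Recompute each row's even parity and compare to rp:
  r0: data parity 0, sent rp 1 → mismatch
  r1: data parity 1, sent rp 1 → ok
  r2: data parity 1, sent rp 1 → ok
Recompute each column's even parity and compare to cp:
  c0: data parity 0, sent cp 0 → ok
  c1: data parity 1, sent cp 1 → ok
  c2: data parity 1, sent cp 1 → ok
  c3: data parity 0, sent cp 1 → mismatch
Exactly one row (r0) and one column (c3) fail → the flipped bit is at their intersection.

row 0, column 3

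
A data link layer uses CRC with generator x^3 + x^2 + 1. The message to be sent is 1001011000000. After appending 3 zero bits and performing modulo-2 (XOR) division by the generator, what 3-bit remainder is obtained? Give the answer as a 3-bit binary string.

000

Append 3 zeros: 1001011000000000. Divide by 1101 (XOR where the leading bit is 1):
  pos 0: 1001 XOR 1101 = 0100
  pos 1: 1000 XOR 1101 = 0101
  pos 2: 1011 XOR 1101 = 0110
  pos 3: 1101 XOR 1101 = 0000
Remainder (last 3 bits) = 000. This is the CRC / FCS.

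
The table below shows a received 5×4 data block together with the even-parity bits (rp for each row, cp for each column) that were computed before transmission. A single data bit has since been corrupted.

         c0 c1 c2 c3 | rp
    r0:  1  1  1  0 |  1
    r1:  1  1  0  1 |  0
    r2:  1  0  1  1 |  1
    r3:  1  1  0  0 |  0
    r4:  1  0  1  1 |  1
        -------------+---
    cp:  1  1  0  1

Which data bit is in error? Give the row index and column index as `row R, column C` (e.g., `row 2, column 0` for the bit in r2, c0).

Recompute each row's even parity and compare to rp:
  r0: data parity 1, sent rp 1 → ok
  r1: data parity 1, sent rp 0 → mismatch
  r2: data parity 1, sent rp 1 → ok
  r3: data parity 0, sent rp 0 → ok
  r4: data parity 1, sent rp 1 → ok
Recompute each column's even parity and compare to cp:
  c0: data parity 1, sent cp 1 → ok
  c1: data parity 1, sent cp 1 → ok
  c2: data parity 1, sent cp 0 → mismatch
  c3: data parity 1, sent cp 1 → ok
Exactly one row (r1) and one column (c2) fail → the flipped bit is at their intersection.

row 1, column 2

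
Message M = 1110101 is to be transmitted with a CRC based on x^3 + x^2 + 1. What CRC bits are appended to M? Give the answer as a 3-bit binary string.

001

Append 3 zeros: 1110101000. Divide by 1101 (XOR where the leading bit is 1):
  pos 0: 1110 XOR 1101 = 0011
  pos 2: 1110 XOR 1101 = 0011
  pos 4: 1110 XOR 1101 = 0011
  pos 6: 1100 XOR 1101 = 0001
Remainder (last 3 bits) = 001. This is the CRC / FCS.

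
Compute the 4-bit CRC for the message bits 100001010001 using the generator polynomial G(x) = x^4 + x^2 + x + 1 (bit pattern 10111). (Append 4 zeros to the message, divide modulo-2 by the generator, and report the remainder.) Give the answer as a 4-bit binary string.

Append 4 zeros: 1000010100010000. Divide by 10111 (XOR where the leading bit is 1):
  pos 0: 10000 XOR 10111 = 00111
  pos 2: 11110 XOR 10111 = 01001
  pos 3: 10011 XOR 10111 = 00100
  pos 5: 10000 XOR 10111 = 00111
  pos 7: 11101 XOR 10111 = 01010
  pos 8: 10100 XOR 10111 = 00011
  pos 11: 11000 XOR 10111 = 01111
Remainder (last 4 bits) = 1111. This is the CRC / FCS.

1111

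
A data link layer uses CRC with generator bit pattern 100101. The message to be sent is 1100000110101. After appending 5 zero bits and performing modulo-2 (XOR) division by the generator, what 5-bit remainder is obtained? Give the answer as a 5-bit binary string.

Append 5 zeros: 110000011010100000. Divide by 100101 (XOR where the leading bit is 1):
  pos 0: 110000 XOR 100101 = 010101
  pos 1: 101010 XOR 100101 = 001111
  pos 3: 111111 XOR 100101 = 011010
  pos 4: 110100 XOR 100101 = 010001
  pos 5: 100011 XOR 100101 = 000110
  pos 8: 110010 XOR 100101 = 010111
  pos 9: 101110 XOR 100101 = 001011
  pos 11: 101100 XOR 100101 = 001001
Remainder (last 5 bits) = 10010. This is the CRC / FCS.

10010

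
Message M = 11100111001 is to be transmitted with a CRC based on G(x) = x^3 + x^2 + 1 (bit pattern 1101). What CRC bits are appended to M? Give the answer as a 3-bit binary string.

010

Append 3 zeros: 11100111001000. Divide by 1101 (XOR where the leading bit is 1):
  pos 0: 1110 XOR 1101 = 0011
  pos 2: 1101 XOR 1101 = 0000
  pos 6: 1100 XOR 1101 = 0001
  pos 9: 1100 XOR 1101 = 0001
Remainder (last 3 bits) = 010. This is the CRC / FCS.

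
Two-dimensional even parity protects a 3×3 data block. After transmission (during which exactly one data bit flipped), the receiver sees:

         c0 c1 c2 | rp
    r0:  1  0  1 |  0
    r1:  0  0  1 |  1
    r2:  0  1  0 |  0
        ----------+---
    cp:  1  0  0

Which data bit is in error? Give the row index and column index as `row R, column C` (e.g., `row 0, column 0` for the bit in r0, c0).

row 2, column 1

Recompute each row's even parity and compare to rp:
  r0: data parity 0, sent rp 0 → ok
  r1: data parity 1, sent rp 1 → ok
  r2: data parity 1, sent rp 0 → mismatch
Recompute each column's even parity and compare to cp:
  c0: data parity 1, sent cp 1 → ok
  c1: data parity 1, sent cp 0 → mismatch
  c2: data parity 0, sent cp 0 → ok
Exactly one row (r2) and one column (c1) fail → the flipped bit is at their intersection.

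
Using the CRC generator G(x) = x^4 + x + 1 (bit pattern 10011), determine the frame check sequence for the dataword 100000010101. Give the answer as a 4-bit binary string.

Append 4 zeros: 1000000101010000. Divide by 10011 (XOR where the leading bit is 1):
  pos 0: 10000 XOR 10011 = 00011
  pos 3: 11001 XOR 10011 = 01010
  pos 4: 10100 XOR 10011 = 00111
  pos 6: 11110 XOR 10011 = 01101
  pos 7: 11011 XOR 10011 = 01000
  pos 8: 10000 XOR 10011 = 00011
  pos 11: 11000 XOR 10011 = 01011
Remainder (last 4 bits) = 1011. This is the CRC / FCS.

1011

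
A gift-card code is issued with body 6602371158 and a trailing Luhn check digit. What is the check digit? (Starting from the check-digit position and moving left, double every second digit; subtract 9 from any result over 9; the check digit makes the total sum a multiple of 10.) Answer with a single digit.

Partial digits right→left: 8 5 1 1 7 3 2 0 6 6
Double every second digit counting from the check-digit position (so the 1st, 3rd, 5th, ... of the partial from the right).
  doubled (with −9 where >9): 7 2 5 4 3 → sum 21
  kept as-is: 5 1 3 0 6 → sum 15
Total = 21 + 15 = 36.
Check digit = (10 − (36 mod 10)) mod 10 = 4.

4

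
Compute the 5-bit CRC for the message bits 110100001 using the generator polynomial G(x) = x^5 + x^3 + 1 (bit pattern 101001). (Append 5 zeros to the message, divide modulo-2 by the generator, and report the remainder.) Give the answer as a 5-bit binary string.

10001

Append 5 zeros: 11010000100000. Divide by 101001 (XOR where the leading bit is 1):
  pos 0: 110100 XOR 101001 = 011101
  pos 1: 111010 XOR 101001 = 010011
  pos 2: 100110 XOR 101001 = 001111
  pos 4: 111110 XOR 101001 = 010111
  pos 5: 101110 XOR 101001 = 000111
  pos 8: 111000 XOR 101001 = 010001
Remainder (last 5 bits) = 10001. This is the CRC / FCS.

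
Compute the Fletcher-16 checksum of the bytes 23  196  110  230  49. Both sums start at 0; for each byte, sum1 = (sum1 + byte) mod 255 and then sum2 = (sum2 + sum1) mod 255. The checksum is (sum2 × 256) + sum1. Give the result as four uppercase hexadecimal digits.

Running sums (mod 255):
  after byte 0 (23): sum1=23, sum2=23
  after byte 1 (196): sum1=219, sum2=242
  after byte 2 (110): sum1=74, sum2=61
  after byte 3 (230): sum1=49, sum2=110
  after byte 4 (49): sum1=98, sum2=208
Checksum = sum2·256 + sum1 = 208·256 + 98 = 53346 = 0xD062.

D062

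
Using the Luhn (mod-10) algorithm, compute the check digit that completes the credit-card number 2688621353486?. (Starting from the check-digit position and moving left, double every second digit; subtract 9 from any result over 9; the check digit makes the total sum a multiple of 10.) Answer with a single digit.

2

Partial digits right→left: 6 8 4 3 5 3 1 2 6 8 8 6 2
Double every second digit counting from the check-digit position (so the 1st, 3rd, 5th, ... of the partial from the right).
  doubled (with −9 where >9): 3 8 1 2 3 7 4 → sum 28
  kept as-is: 8 3 3 2 8 6 → sum 30
Total = 28 + 30 = 58.
Check digit = (10 − (58 mod 10)) mod 10 = 2.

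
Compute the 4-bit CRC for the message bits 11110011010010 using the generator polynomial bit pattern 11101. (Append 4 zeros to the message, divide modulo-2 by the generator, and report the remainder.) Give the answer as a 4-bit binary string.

1111

Append 4 zeros: 111100110100100000. Divide by 11101 (XOR where the leading bit is 1):
  pos 0: 11110 XOR 11101 = 00011
  pos 3: 11011 XOR 11101 = 00110
  pos 5: 11001 XOR 11101 = 00100
  pos 7: 10000 XOR 11101 = 01101
  pos 8: 11011 XOR 11101 = 00110
  pos 10: 11000 XOR 11101 = 00101
  pos 12: 10100 XOR 11101 = 01001
  pos 13: 10010 XOR 11101 = 01111
Remainder (last 4 bits) = 1111. This is the CRC / FCS.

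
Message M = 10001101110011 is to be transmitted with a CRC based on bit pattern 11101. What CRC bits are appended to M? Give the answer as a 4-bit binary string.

0101

Append 4 zeros: 100011011100110000. Divide by 11101 (XOR where the leading bit is 1):
  pos 0: 10001 XOR 11101 = 01100
  pos 1: 11001 XOR 11101 = 00100
  pos 3: 10001 XOR 11101 = 01100
  pos 4: 11001 XOR 11101 = 00100
  pos 6: 10010 XOR 11101 = 01111
  pos 7: 11110 XOR 11101 = 00011
  pos 10: 11110 XOR 11101 = 00011
  pos 13: 11000 XOR 11101 = 00101
Remainder (last 4 bits) = 0101. This is the CRC / FCS.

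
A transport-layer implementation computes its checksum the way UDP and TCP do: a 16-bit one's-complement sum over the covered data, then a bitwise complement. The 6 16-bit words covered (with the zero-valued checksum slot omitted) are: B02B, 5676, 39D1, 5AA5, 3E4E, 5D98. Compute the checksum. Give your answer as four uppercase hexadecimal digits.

C900

One's-complement addition (fold any carry out of bit 15 back into bit 0):
  0xB02B + 0x5676 = 0x106A1 → wrap carry → 0x06A2
  0x06A2 + 0x39D1 = 0x04073
  0x4073 + 0x5AA5 = 0x09B18
  0x9B18 + 0x3E4E = 0x0D966
  0xD966 + 0x5D98 = 0x136FE → wrap carry → 0x36FF
One's-complement sum = 0x36FF.
Checksum = ~0x36FF & 0xFFFF = 0xC900.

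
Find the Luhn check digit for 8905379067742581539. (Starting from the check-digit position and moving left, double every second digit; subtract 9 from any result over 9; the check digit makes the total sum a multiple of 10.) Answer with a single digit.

8

Partial digits right→left: 9 3 5 1 8 5 2 4 7 7 6 0 9 7 3 5 0 9 8
Double every second digit counting from the check-digit position (so the 1st, 3rd, 5th, ... of the partial from the right).
  doubled (with −9 where >9): 9 1 7 4 5 3 9 6 0 7 → sum 51
  kept as-is: 3 1 5 4 7 0 7 5 9 → sum 41
Total = 51 + 41 = 92.
Check digit = (10 − (92 mod 10)) mod 10 = 8.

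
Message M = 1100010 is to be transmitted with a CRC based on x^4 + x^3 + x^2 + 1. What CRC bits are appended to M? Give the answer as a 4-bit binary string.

Append 4 zeros: 11000100000. Divide by 11101 (XOR where the leading bit is 1):
  pos 0: 11000 XOR 11101 = 00101
  pos 2: 10110 XOR 11101 = 01011
  pos 3: 10110 XOR 11101 = 01011
  pos 4: 10110 XOR 11101 = 01011
  pos 5: 10110 XOR 11101 = 01011
  pos 6: 10110 XOR 11101 = 01011
Remainder (last 4 bits) = 1011. This is the CRC / FCS.

1011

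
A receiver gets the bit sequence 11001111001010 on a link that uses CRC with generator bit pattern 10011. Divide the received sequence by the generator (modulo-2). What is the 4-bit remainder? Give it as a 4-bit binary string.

Modulo-2 division of 11001111001010 by 10011:
  pos 0: 11001 XOR 10011 = 01010
  pos 1: 10101 XOR 10011 = 00110
  pos 3: 11011 XOR 10011 = 01000
  pos 4: 10000 XOR 10011 = 00011
  pos 7: 11010 XOR 10011 = 01001
  pos 8: 10011 XOR 10011 = 00000
Remainder = 0000 (zero — the frame passes the CRC check).

0000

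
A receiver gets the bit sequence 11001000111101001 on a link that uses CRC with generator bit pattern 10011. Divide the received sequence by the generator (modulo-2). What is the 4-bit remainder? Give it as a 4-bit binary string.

0001

Modulo-2 division of 11001000111101001 by 10011:
  pos 0: 11001 XOR 10011 = 01010
  pos 1: 10100 XOR 10011 = 00111
  pos 3: 11100 XOR 10011 = 01111
  pos 4: 11111 XOR 10011 = 01100
  pos 5: 11001 XOR 10011 = 01010
  pos 6: 10101 XOR 10011 = 00110
  pos 8: 11010 XOR 10011 = 01001
  pos 9: 10011 XOR 10011 = 00000
Remainder = 0001 (nonzero — an error is detected).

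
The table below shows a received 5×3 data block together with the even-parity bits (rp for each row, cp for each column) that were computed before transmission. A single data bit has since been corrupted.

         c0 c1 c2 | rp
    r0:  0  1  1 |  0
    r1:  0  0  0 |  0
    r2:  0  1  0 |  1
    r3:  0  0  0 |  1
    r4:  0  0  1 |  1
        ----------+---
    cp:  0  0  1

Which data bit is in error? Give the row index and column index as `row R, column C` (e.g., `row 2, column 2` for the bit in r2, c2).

row 3, column 2

Recompute each row's even parity and compare to rp:
  r0: data parity 0, sent rp 0 → ok
  r1: data parity 0, sent rp 0 → ok
  r2: data parity 1, sent rp 1 → ok
  r3: data parity 0, sent rp 1 → mismatch
  r4: data parity 1, sent rp 1 → ok
Recompute each column's even parity and compare to cp:
  c0: data parity 0, sent cp 0 → ok
  c1: data parity 0, sent cp 0 → ok
  c2: data parity 0, sent cp 1 → mismatch
Exactly one row (r3) and one column (c2) fail → the flipped bit is at their intersection.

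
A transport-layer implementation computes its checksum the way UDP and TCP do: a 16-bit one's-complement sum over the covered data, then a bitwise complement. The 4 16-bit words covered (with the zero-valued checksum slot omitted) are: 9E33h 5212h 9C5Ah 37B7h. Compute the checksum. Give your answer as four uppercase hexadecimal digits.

One's-complement addition (fold any carry out of bit 15 back into bit 0):
  0x9E33 + 0x5212 = 0x0F045
  0xF045 + 0x9C5A = 0x18C9F → wrap carry → 0x8CA0
  0x8CA0 + 0x37B7 = 0x0C457
One's-complement sum = 0xC457.
Checksum = ~0xC457 & 0xFFFF = 0x3BA8.

3BA8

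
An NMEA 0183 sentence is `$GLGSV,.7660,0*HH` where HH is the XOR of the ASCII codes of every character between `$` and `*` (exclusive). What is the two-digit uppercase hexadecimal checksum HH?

50

XOR the ASCII codes of the payload characters:
  'G' = 0x47 → acc = 0x47
  'L' = 0x4C → acc = 0x0B
  'G' = 0x47 → acc = 0x4C
  'S' = 0x53 → acc = 0x1F
  'V' = 0x56 → acc = 0x49
  ',' = 0x2C → acc = 0x65
  '.' = 0x2E → acc = 0x4B
  '7' = 0x37 → acc = 0x7C
  '6' = 0x36 → acc = 0x4A
  '6' = 0x36 → acc = 0x7C
  '0' = 0x30 → acc = 0x4C
  ',' = 0x2C → acc = 0x60
  '0' = 0x30 → acc = 0x50
Checksum = 0x50.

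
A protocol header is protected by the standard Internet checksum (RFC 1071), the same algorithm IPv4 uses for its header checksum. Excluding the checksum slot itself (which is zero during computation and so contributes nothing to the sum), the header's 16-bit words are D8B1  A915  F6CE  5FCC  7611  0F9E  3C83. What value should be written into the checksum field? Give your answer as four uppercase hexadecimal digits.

One's-complement addition (fold any carry out of bit 15 back into bit 0):
  0xD8B1 + 0xA915 = 0x181C6 → wrap carry → 0x81C7
  0x81C7 + 0xF6CE = 0x17895 → wrap carry → 0x7896
  0x7896 + 0x5FCC = 0x0D862
  0xD862 + 0x7611 = 0x14E73 → wrap carry → 0x4E74
  0x4E74 + 0x0F9E = 0x05E12
  0x5E12 + 0x3C83 = 0x09A95
One's-complement sum = 0x9A95.
Checksum = ~0x9A95 & 0xFFFF = 0x656A.

656A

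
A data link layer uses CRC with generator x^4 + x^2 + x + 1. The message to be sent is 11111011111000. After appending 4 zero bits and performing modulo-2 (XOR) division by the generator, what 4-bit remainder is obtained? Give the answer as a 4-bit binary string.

Append 4 zeros: 111110111110000000. Divide by 10111 (XOR where the leading bit is 1):
  pos 0: 11111 XOR 10111 = 01000
  pos 1: 10000 XOR 10111 = 00111
  pos 3: 11111 XOR 10111 = 01000
  pos 4: 10001 XOR 10111 = 00110
  pos 6: 11011 XOR 10111 = 01100
  pos 7: 11000 XOR 10111 = 01111
  pos 8: 11110 XOR 10111 = 01001
  pos 9: 10010 XOR 10111 = 00101
  pos 11: 10100 XOR 10111 = 00011
Remainder (last 4 bits) = 1100. This is the CRC / FCS.

1100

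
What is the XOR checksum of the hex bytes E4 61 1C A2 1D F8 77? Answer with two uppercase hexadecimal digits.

XOR the bytes together:
  start with 0xE4
  0xE4 ⊕ 0x61 = 0x85
  0x85 ⊕ 0x1C = 0x99
  0x99 ⊕ 0xA2 = 0x3B
  0x3B ⊕ 0x1D = 0x26
  0x26 ⊕ 0xF8 = 0xDE
  0xDE ⊕ 0x77 = 0xA9

A9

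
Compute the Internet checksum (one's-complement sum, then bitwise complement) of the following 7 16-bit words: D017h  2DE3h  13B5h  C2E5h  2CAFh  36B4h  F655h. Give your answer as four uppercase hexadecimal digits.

One's-complement addition (fold any carry out of bit 15 back into bit 0):
  0xD017 + 0x2DE3 = 0x0FDFA
  0xFDFA + 0x13B5 = 0x111AF → wrap carry → 0x11B0
  0x11B0 + 0xC2E5 = 0x0D495
  0xD495 + 0x2CAF = 0x10144 → wrap carry → 0x0145
  0x0145 + 0x36B4 = 0x037F9
  0x37F9 + 0xF655 = 0x12E4E → wrap carry → 0x2E4F
One's-complement sum = 0x2E4F.
Checksum = ~0x2E4F & 0xFFFF = 0xD1B0.

D1B0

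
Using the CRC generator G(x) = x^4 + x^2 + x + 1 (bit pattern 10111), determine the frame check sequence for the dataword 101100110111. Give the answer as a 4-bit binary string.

Append 4 zeros: 1011001101110000. Divide by 10111 (XOR where the leading bit is 1):
  pos 0: 10110 XOR 10111 = 00001
  pos 4: 10110 XOR 10111 = 00001
  pos 8: 11110 XOR 10111 = 01001
  pos 9: 10010 XOR 10111 = 00101
  pos 11: 10100 XOR 10111 = 00011
Remainder (last 4 bits) = 0011. This is the CRC / FCS.

0011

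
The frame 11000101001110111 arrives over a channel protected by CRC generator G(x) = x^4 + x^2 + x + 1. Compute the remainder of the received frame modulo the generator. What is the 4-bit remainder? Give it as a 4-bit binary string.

0000

Modulo-2 division of 11000101001110111 by 10111:
  pos 0: 11000 XOR 10111 = 01111
  pos 1: 11111 XOR 10111 = 01000
  pos 2: 10000 XOR 10111 = 00111
  pos 4: 11110 XOR 10111 = 01001
  pos 5: 10010 XOR 10111 = 00101
  pos 7: 10111 XOR 10111 = 00000
  pos 12: 10111 XOR 10111 = 00000
Remainder = 0000 (zero — the frame passes the CRC check).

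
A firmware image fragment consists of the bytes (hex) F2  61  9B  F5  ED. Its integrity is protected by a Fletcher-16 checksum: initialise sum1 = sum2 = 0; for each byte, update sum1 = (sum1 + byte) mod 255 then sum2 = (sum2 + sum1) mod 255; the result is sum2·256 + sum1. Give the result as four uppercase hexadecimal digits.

Running sums (mod 255):
  after byte 0 (F2): sum1=242, sum2=242
  after byte 1 (61): sum1=84, sum2=71
  after byte 2 (9B): sum1=239, sum2=55
  after byte 3 (F5): sum1=229, sum2=29
  after byte 4 (ED): sum1=211, sum2=240
Checksum = sum2·256 + sum1 = 240·256 + 211 = 61651 = 0xF0D3.

F0D3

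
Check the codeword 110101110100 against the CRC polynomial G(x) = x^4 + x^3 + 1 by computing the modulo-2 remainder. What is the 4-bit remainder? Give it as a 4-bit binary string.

Modulo-2 division of 110101110100 by 11001:
  pos 0: 11010 XOR 11001 = 00011
  pos 3: 11111 XOR 11001 = 00110
  pos 5: 11001 XOR 11001 = 00000
Remainder = 0000 (zero — the frame passes the CRC check).

0000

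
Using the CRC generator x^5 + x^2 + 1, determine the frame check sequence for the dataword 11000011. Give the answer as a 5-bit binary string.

Append 5 zeros: 1100001100000. Divide by 100101 (XOR where the leading bit is 1):
  pos 0: 110000 XOR 100101 = 010101
  pos 1: 101011 XOR 100101 = 001110
  pos 3: 111010 XOR 100101 = 011111
  pos 4: 111110 XOR 100101 = 011011
  pos 5: 110110 XOR 100101 = 010011
  pos 6: 100110 XOR 100101 = 000011
Remainder (last 5 bits) = 00110. This is the CRC / FCS.

00110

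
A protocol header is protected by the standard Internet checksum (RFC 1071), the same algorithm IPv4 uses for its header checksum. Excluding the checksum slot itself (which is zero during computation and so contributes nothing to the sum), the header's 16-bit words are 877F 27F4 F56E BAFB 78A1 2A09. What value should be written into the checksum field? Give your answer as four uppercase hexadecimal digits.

One's-complement addition (fold any carry out of bit 15 back into bit 0):
  0x877F + 0x27F4 = 0x0AF73
  0xAF73 + 0xF56E = 0x1A4E1 → wrap carry → 0xA4E2
  0xA4E2 + 0xBAFB = 0x15FDD → wrap carry → 0x5FDE
  0x5FDE + 0x78A1 = 0x0D87F
  0xD87F + 0x2A09 = 0x10288 → wrap carry → 0x0289
One's-complement sum = 0x0289.
Checksum = ~0x0289 & 0xFFFF = 0xFD76.

FD76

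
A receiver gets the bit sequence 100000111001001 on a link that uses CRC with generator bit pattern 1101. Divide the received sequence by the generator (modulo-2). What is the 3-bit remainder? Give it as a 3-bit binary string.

000

Modulo-2 division of 100000111001001 by 1101:
  pos 0: 1000 XOR 1101 = 0101
  pos 1: 1010 XOR 1101 = 0111
  pos 2: 1110 XOR 1101 = 0011
  pos 4: 1111 XOR 1101 = 0010
  pos 6: 1010 XOR 1101 = 0111
  pos 7: 1110 XOR 1101 = 0011
  pos 9: 1110 XOR 1101 = 0011
  pos 11: 1101 XOR 1101 = 0000
Remainder = 000 (zero — the frame passes the CRC check).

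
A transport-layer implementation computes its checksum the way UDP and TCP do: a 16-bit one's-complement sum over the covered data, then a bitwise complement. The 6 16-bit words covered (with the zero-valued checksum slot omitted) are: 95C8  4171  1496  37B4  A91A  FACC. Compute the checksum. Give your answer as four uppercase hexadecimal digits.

One's-complement addition (fold any carry out of bit 15 back into bit 0):
  0x95C8 + 0x4171 = 0x0D739
  0xD739 + 0x1496 = 0x0EBCF
  0xEBCF + 0x37B4 = 0x12383 → wrap carry → 0x2384
  0x2384 + 0xA91A = 0x0CC9E
  0xCC9E + 0xFACC = 0x1C76A → wrap carry → 0xC76B
One's-complement sum = 0xC76B.
Checksum = ~0xC76B & 0xFFFF = 0x3894.

3894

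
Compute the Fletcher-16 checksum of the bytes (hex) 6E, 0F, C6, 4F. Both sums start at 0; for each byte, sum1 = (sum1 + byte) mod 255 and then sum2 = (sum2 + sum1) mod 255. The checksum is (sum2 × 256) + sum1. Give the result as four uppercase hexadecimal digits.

Running sums (mod 255):
  after byte 0 (6E): sum1=110, sum2=110
  after byte 1 (0F): sum1=125, sum2=235
  after byte 2 (C6): sum1=68, sum2=48
  after byte 3 (4F): sum1=147, sum2=195
Checksum = sum2·256 + sum1 = 195·256 + 147 = 50067 = 0xC393.

C393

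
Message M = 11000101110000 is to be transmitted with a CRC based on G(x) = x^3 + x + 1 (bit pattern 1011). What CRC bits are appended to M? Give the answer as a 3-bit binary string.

111

Append 3 zeros: 11000101110000000. Divide by 1011 (XOR where the leading bit is 1):
  pos 0: 1100 XOR 1011 = 0111
  pos 1: 1110 XOR 1011 = 0101
  pos 2: 1011 XOR 1011 = 0000
  pos 7: 1110 XOR 1011 = 0101
  pos 8: 1010 XOR 1011 = 0001
  pos 11: 1000 XOR 1011 = 0011
  pos 13: 1100 XOR 1011 = 0111
Remainder (last 3 bits) = 111. This is the CRC / FCS.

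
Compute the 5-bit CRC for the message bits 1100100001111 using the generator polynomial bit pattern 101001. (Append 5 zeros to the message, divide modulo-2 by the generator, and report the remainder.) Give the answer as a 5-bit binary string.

01101

Append 5 zeros: 110010000111100000. Divide by 101001 (XOR where the leading bit is 1):
  pos 0: 110010 XOR 101001 = 011011
  pos 1: 110110 XOR 101001 = 011111
  pos 2: 111110 XOR 101001 = 010111
  pos 3: 101110 XOR 101001 = 000111
  pos 6: 111111 XOR 101001 = 010110
  pos 7: 101101 XOR 101001 = 000100
  pos 10: 100000 XOR 101001 = 001001
  pos 12: 100100 XOR 101001 = 001101
Remainder (last 5 bits) = 01101. This is the CRC / FCS.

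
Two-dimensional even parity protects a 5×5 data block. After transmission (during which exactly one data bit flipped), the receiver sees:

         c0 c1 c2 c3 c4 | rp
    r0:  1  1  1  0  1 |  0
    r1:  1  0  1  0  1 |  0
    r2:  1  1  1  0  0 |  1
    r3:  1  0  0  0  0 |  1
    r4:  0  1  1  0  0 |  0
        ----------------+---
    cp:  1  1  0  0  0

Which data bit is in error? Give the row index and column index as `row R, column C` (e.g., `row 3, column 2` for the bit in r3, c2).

row 1, column 0

Recompute each row's even parity and compare to rp:
  r0: data parity 0, sent rp 0 → ok
  r1: data parity 1, sent rp 0 → mismatch
  r2: data parity 1, sent rp 1 → ok
  r3: data parity 1, sent rp 1 → ok
  r4: data parity 0, sent rp 0 → ok
Recompute each column's even parity and compare to cp:
  c0: data parity 0, sent cp 1 → mismatch
  c1: data parity 1, sent cp 1 → ok
  c2: data parity 0, sent cp 0 → ok
  c3: data parity 0, sent cp 0 → ok
  c4: data parity 0, sent cp 0 → ok
Exactly one row (r1) and one column (c0) fail → the flipped bit is at their intersection.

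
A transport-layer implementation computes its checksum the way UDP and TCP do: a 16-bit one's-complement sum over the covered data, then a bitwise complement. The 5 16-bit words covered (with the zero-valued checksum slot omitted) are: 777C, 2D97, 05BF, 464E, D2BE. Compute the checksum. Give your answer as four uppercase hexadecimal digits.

One's-complement addition (fold any carry out of bit 15 back into bit 0):
  0x777C + 0x2D97 = 0x0A513
  0xA513 + 0x05BF = 0x0AAD2
  0xAAD2 + 0x464E = 0x0F120
  0xF120 + 0xD2BE = 0x1C3DE → wrap carry → 0xC3DF
One's-complement sum = 0xC3DF.
Checksum = ~0xC3DF & 0xFFFF = 0x3C20.

3C20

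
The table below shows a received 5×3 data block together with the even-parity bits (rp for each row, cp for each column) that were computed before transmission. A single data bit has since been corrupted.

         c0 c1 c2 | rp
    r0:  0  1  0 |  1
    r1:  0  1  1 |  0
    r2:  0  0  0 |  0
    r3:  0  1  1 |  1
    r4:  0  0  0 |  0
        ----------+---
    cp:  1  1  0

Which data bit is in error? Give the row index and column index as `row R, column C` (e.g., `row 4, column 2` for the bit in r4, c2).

row 3, column 0

Recompute each row's even parity and compare to rp:
  r0: data parity 1, sent rp 1 → ok
  r1: data parity 0, sent rp 0 → ok
  r2: data parity 0, sent rp 0 → ok
  r3: data parity 0, sent rp 1 → mismatch
  r4: data parity 0, sent rp 0 → ok
Recompute each column's even parity and compare to cp:
  c0: data parity 0, sent cp 1 → mismatch
  c1: data parity 1, sent cp 1 → ok
  c2: data parity 0, sent cp 0 → ok
Exactly one row (r3) and one column (c0) fail → the flipped bit is at their intersection.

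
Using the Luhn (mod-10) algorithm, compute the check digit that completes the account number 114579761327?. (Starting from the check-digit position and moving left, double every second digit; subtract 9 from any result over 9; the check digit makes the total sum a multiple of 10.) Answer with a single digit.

Partial digits right→left: 7 2 3 1 6 7 9 7 5 4 1 1
Double every second digit counting from the check-digit position (so the 1st, 3rd, 5th, ... of the partial from the right).
  doubled (with −9 where >9): 5 6 3 9 1 2 → sum 26
  kept as-is: 2 1 7 7 4 1 → sum 22
Total = 26 + 22 = 48.
Check digit = (10 − (48 mod 10)) mod 10 = 2.

2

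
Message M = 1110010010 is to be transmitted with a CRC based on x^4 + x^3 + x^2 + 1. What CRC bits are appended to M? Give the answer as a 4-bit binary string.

0001

Append 4 zeros: 11100100100000. Divide by 11101 (XOR where the leading bit is 1):
  pos 0: 11100 XOR 11101 = 00001
  pos 4: 11001 XOR 11101 = 00100
  pos 6: 10000 XOR 11101 = 01101
  pos 7: 11010 XOR 11101 = 00111
  pos 9: 11100 XOR 11101 = 00001
Remainder (last 4 bits) = 0001. This is the CRC / FCS.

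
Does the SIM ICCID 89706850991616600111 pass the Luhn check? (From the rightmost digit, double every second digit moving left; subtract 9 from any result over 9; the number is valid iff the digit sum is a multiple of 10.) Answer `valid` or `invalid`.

From the right, keep odd positions and double even positions (subtract 9 from any doubled value over 9):
  doubled (positions 2,4,...): 2 0 3 2 2 9 1 3 5 7 → sum 34
  kept (positions 1,3,...): 1 1 0 6 6 9 0 8 0 9 → sum 40
Total = 74.
74 mod 10 = 4, so the number is invalid.

invalid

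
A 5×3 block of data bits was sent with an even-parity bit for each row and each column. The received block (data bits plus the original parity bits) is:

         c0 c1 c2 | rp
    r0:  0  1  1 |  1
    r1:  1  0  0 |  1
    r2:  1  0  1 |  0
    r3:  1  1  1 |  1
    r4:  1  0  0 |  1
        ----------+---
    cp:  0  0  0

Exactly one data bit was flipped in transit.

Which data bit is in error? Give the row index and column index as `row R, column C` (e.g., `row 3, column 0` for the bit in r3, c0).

Recompute each row's even parity and compare to rp:
  r0: data parity 0, sent rp 1 → mismatch
  r1: data parity 1, sent rp 1 → ok
  r2: data parity 0, sent rp 0 → ok
  r3: data parity 1, sent rp 1 → ok
  r4: data parity 1, sent rp 1 → ok
Recompute each column's even parity and compare to cp:
  c0: data parity 0, sent cp 0 → ok
  c1: data parity 0, sent cp 0 → ok
  c2: data parity 1, sent cp 0 → mismatch
Exactly one row (r0) and one column (c2) fail → the flipped bit is at their intersection.

row 0, column 2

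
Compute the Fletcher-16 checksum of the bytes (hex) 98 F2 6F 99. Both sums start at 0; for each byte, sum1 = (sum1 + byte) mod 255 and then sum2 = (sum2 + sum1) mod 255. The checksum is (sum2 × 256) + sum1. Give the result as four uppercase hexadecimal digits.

Running sums (mod 255):
  after byte 0 (98): sum1=152, sum2=152
  after byte 1 (F2): sum1=139, sum2=36
  after byte 2 (6F): sum1=250, sum2=31
  after byte 3 (99): sum1=148, sum2=179
Checksum = sum2·256 + sum1 = 179·256 + 148 = 45972 = 0xB394.

B394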